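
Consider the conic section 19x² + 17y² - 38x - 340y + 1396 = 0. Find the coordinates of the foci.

(1, 10 - √2) and (1, 10 + √2)

Group: 19(x² - 2x) + 17(y² - 20y) = -1396
Complete the square in x and y: 19(x - 1)² + 17(y - 10)² = -1396 + 19 + 1700 = 323
Divide through by 323 to get (x - 1)²/17 + (y - 10)²/19 = 1.
Ellipse, center (1, 10), major axis vertical; a² = 19, b² = 17.
c² = a² - b² = 19 - 17 = 2, so c = √2.
Foci lie on the vertical axis through the center: (h, k ± c).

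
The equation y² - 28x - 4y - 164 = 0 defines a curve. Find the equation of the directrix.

Only y is squared. Complete the square in y: (y - 2)² = 28(x + 6).
Vertex (-6, 2); 4p = 28 so p = 7. Opens right.
Directrix is the vertical line x = h − p = -6 − (7) = -13.

x = -13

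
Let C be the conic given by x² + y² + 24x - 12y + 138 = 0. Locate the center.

(x² + 24x) + (y² - 12y) = -138
Complete the square: (x + 12)² + (y - 6)² = -138 + 144 + 36 = 42
So (x + 12)² + (y - 6)² = 42.
Circle centered at (-12, 6) with r² = 42.

(-12, 6)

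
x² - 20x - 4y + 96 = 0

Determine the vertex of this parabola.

(10, -1)

Only x is squared. Complete the square in x: (x - 10)² = 4(y + 1).
Vertex (10, -1); 4p = 4 so p = 1. Opens up.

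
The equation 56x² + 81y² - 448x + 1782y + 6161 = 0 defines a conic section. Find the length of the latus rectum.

112/9

Group: 56(x² - 8x) + 81(y² + 22y) = -6161
Completing the square gives 56(x - 4)² + 81(y + 11)² = -6161 + 896 + 9801 = 4536.
Divide by 4536: (x - 4)²/81 + (y + 11)²/56 = 1
Ellipse, center (4, -11), major axis horizontal; a² = 81, b² = 56.
Latus rectum length = 2b²/a = 2·56/9 = 112/9.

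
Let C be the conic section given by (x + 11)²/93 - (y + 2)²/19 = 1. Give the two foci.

(-11 - 4√7, -2) and (-11 + 4√7, -2)

Center (-11, -2). The positive term is the x-term, so the transverse axis is horizontal; a² = 93, b² = 19.
c² = a² + b² = 93 + 19 = 112, so c = 4√7.
Foci lie on the horizontal axis through the center: (h ± c, k).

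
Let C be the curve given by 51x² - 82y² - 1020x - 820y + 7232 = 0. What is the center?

51(x² - 20x) -82(y² + 10y) = -7232
Completing the square gives 51(x - 10)² -82(y + 5)² = -7232 + 5100 - 2050 = -4182.
Dividing both sides by -4182: (y + 5)²/51 - (x - 10)²/82 = 1
Hyperbola with center (10, -5).

(10, -5)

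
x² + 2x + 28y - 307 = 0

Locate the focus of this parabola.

Only x is squared. Complete the square in x: (x + 1)² = -28(y - 11).
Vertex (-1, 11); 4p = -28 so p = -7. Opens down.
Focus is p units from the vertex along the axis: (h, k + p).

(-1, 4)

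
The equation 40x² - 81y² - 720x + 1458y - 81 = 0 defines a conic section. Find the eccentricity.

e = 11√10/20

Collect terms: 40(x² - 18x) -81(y² - 18y) = 81
Completing the square gives 40(x - 9)² -81(y - 9)² = 81 + 3240 - 6561 = -3240.
Divide through by -3240 to get (y - 9)²/40 - (x - 9)²/81 = 1.
Hyperbola, center (9, 9), transverse axis vertical; a² = 40, b² = 81.
c² = a² + b² = 121, so c = 11.
e = c/a = 11/2√10 = 11√10/20.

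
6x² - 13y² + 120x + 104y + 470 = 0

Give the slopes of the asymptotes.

√78/13 and -√78/13

Collect terms: 6(x² + 20x) -13(y² - 8y) = -470
Complete the square in x and y: 6(x + 10)² -13(y - 4)² = -470 + 600 - 208 = -78
Divide through by -78 to get (y - 4)²/6 - (x + 10)²/13 = 1.
Hyperbola, center (-10, 4), transverse axis vertical; a² = 6, b² = 13.
For a vertical hyperbola the asymptotes have slope ±a/b.
Here that is ±√6/√13 = ±√78/13.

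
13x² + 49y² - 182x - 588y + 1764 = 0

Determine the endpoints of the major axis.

(0, 6) and (14, 6)

Group the x- and y-terms: 13(x² - 14x) + 49(y² - 12y) = -1764
Complete the square: 13(x - 7)² + 49(y - 6)² = -1764 + 637 + 1764 = 637
Divide by 637: (x - 7)²/49 + (y - 6)²/13 = 1
Ellipse, center (7, 6), major axis horizontal; a² = 49, b² = 13.
a = 7. Vertices at (h ± a, k).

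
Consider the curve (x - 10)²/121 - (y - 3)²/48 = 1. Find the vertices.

(-1, 3) and (21, 3)

Center (10, 3). The positive term is the x-term, so the transverse axis is horizontal; a² = 121, b² = 48.
a = 11. Vertices at (h ± a, k).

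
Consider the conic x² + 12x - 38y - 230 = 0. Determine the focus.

Only x is squared. Complete the square in x: (x + 6)² = 38(y + 7).
Vertex (-6, -7); 4p = 38 so p = 19/2. Opens up.
Focus is p units from the vertex along the axis: (h, k + p).

(-6, 5/2)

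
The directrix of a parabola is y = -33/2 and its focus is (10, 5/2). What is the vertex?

(10, -7)

The vertex is the midpoint between the focus and the directrix along the axis of symmetry.
Axis is vertical (directrix is horizontal). Vertex y-coordinate = (5/2 + (-33/2))/2 = -7; x-coordinate = 10.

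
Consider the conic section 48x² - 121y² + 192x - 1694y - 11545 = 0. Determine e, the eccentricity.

e = 13/11

Group: 48(x² + 4x) -121(y² + 14y) = 11545
Complete the square: 48(x + 2)² -121(y + 7)² = 11545 + 192 - 5929 = 5808
Dividing both sides by 5808: (x + 2)²/121 - (y + 7)²/48 = 1
Hyperbola, center (-2, -7), transverse axis horizontal; a² = 121, b² = 48.
c² = a² + b² = 169, so c = 13.
e = c/a = 13/11.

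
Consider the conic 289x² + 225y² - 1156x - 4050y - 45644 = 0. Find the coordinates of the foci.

Group the x- and y-terms: 289(x² - 4x) + 225(y² - 18y) = 45644
Completing the square gives 289(x - 2)² + 225(y - 9)² = 45644 + 1156 + 18225 = 65025.
Dividing both sides by 65025: (x - 2)²/225 + (y - 9)²/289 = 1
Ellipse, center (2, 9), major axis vertical; a² = 289, b² = 225.
c² = a² - b² = 289 - 225 = 64, so c = 8.
Foci lie on the vertical axis through the center: (h, k ± c).

(2, 1) and (2, 17)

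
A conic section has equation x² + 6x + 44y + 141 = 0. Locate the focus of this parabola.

Only x is squared. Complete the square in x: (x + 3)² = -44(y + 3).
Vertex (-3, -3); 4p = -44 so p = -11. Opens down.
Focus is p units from the vertex along the axis: (h, k + p).

(-3, -14)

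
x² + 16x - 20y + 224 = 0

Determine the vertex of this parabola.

Only x is squared. Complete the square in x: (x + 8)² = 20(y - 8).
Vertex (-8, 8); 4p = 20 so p = 5. Opens up.

(-8, 8)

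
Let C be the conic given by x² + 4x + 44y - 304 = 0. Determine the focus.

(-2, -4)

Only x is squared. Complete the square in x: (x + 2)² = -44(y - 7).
Vertex (-2, 7); 4p = -44 so p = -11. Opens down.
Focus is p units from the vertex along the axis: (h, k + p).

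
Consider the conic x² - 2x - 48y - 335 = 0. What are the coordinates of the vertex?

Only x is squared. Complete the square in x: (x - 1)² = 48(y + 7).
Vertex (1, -7); 4p = 48 so p = 12. Opens up.

(1, -7)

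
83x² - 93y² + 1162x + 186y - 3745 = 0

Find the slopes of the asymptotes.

√7719/93 and -√7719/93

Rearranging, 83(x² + 14x) -93(y² - 2y) = 3745.
83(x + 7)² -93(y - 1)² = 3745 + 4067 - 93 = 7719
Divide by 7719: (x + 7)²/93 - (y - 1)²/83 = 1
Hyperbola, center (-7, 1), transverse axis horizontal; a² = 93, b² = 83.
For a horizontal hyperbola the asymptotes have slope ±b/a.
Here that is ±√83/√93 = ±√7719/93.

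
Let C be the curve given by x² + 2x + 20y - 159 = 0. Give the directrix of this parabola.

Only x is squared. Complete the square in x: (x + 1)² = -20(y - 8).
Vertex (-1, 8); 4p = -20 so p = -5. Opens down.
Directrix is the horizontal line y = k − p = 8 − (-5) = 13.

y = 13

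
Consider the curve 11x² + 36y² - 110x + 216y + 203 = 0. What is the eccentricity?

e = 5/6

11(x² - 10x) + 36(y² + 6y) = -203
11(x - 5)² + 36(y + 3)² = -203 + 275 + 324 = 396
Dividing both sides by 396: (x - 5)²/36 + (y + 3)²/11 = 1
Ellipse, center (5, -3), major axis horizontal; a² = 36, b² = 11.
c² = a² - b² = 25, so c = 5.
e = c/a = 5/6.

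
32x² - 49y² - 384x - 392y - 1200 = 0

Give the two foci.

32(x² - 12x) -49(y² + 8y) = 1200
Complete the square in x and y: 32(x - 6)² -49(y + 4)² = 1200 + 1152 - 784 = 1568
Dividing both sides by 1568: (x - 6)²/49 - (y + 4)²/32 = 1
Hyperbola, center (6, -4), transverse axis horizontal; a² = 49, b² = 32.
c² = a² + b² = 49 + 32 = 81, so c = 9.
Foci lie on the horizontal axis through the center: (h ± c, k).

(-3, -4) and (15, -4)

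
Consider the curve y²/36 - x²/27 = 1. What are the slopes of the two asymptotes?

Center (0, 0). The positive term is the y-term, so the transverse axis is vertical; a² = 36, b² = 27.
For a vertical hyperbola the asymptotes have slope ±a/b.
Here that is ±6/3√3 = ±2√3/3.

2√3/3 and -2√3/3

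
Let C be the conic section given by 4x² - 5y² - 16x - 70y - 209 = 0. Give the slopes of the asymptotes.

2√5/5 and -2√5/5

Group: 4(x² - 4x) -5(y² + 14y) = 209
Complete the square: 4(x - 2)² -5(y + 7)² = 209 + 16 - 245 = -20
Dividing both sides by -20: (y + 7)²/4 - (x - 2)²/5 = 1
Hyperbola, center (2, -7), transverse axis vertical; a² = 4, b² = 5.
For a vertical hyperbola the asymptotes have slope ±a/b.
Here that is ±2/√5 = ±2√5/5.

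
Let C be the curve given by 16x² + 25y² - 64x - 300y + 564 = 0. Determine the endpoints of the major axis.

(-3, 6) and (7, 6)

Collect terms: 16(x² - 4x) + 25(y² - 12y) = -564
Complete the square in x and y: 16(x - 2)² + 25(y - 6)² = -564 + 64 + 900 = 400
Dividing both sides by 400: (x - 2)²/25 + (y - 6)²/16 = 1
Ellipse, center (2, 6), major axis horizontal; a² = 25, b² = 16.
a = 5. Vertices at (h ± a, k).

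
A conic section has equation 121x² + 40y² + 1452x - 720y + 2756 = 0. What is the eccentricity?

121(x² + 12x) + 40(y² - 18y) = -2756
121(x + 6)² + 40(y - 9)² = -2756 + 4356 + 3240 = 4840
Dividing both sides by 4840: (x + 6)²/40 + (y - 9)²/121 = 1
Ellipse, center (-6, 9), major axis vertical; a² = 121, b² = 40.
c² = a² - b² = 81, so c = 9.
e = c/a = 9/11.

e = 9/11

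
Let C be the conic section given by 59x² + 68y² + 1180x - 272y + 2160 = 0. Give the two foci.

(-13, 2) and (-7, 2)

Group the x- and y-terms: 59(x² + 20x) + 68(y² - 4y) = -2160
Complete the square in x and y: 59(x + 10)² + 68(y - 2)² = -2160 + 5900 + 272 = 4012
Divide through by 4012 to get (x + 10)²/68 + (y - 2)²/59 = 1.
Ellipse, center (-10, 2), major axis horizontal; a² = 68, b² = 59.
c² = a² - b² = 68 - 59 = 9, so c = 3.
Foci lie on the horizontal axis through the center: (h ± c, k).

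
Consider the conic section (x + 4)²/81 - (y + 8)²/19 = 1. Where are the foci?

(-14, -8) and (6, -8)

Center (-4, -8). The positive term is the x-term, so the transverse axis is horizontal; a² = 81, b² = 19.
c² = a² + b² = 81 + 19 = 100, so c = 10.
Foci lie on the horizontal axis through the center: (h ± c, k).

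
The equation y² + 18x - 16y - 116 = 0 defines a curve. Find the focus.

Only y is squared. Complete the square in y: (y - 8)² = -18(x - 10).
Vertex (10, 8); 4p = -18 so p = -9/2. Opens left.
Focus is p units from the vertex along the axis: (h + p, k).

(11/2, 8)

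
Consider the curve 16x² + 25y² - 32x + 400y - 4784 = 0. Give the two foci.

(-11, -8) and (13, -8)

16(x² - 2x) + 25(y² + 16y) = 4784
Complete the square in x and y: 16(x - 1)² + 25(y + 8)² = 4784 + 16 + 1600 = 6400
Divide by 6400: (x - 1)²/400 + (y + 8)²/256 = 1
Ellipse, center (1, -8), major axis horizontal; a² = 400, b² = 256.
c² = a² - b² = 400 - 256 = 144, so c = 12.
Foci lie on the horizontal axis through the center: (h ± c, k).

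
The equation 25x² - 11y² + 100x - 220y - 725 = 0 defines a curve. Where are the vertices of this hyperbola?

Collect terms: 25(x² + 4x) -11(y² + 20y) = 725
Complete the square: 25(x + 2)² -11(y + 10)² = 725 + 100 - 1100 = -275
Divide through by -275 to get (y + 10)²/25 - (x + 2)²/11 = 1.
Hyperbola, center (-2, -10), transverse axis vertical; a² = 25, b² = 11.
a = 5. Vertices at (h, k ± a).

(-2, -15) and (-2, -5)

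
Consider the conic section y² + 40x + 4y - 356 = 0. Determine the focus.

(-1, -2)

Only y is squared. Complete the square in y: (y + 2)² = -40(x - 9).
Vertex (9, -2); 4p = -40 so p = -10. Opens left.
Focus is p units from the vertex along the axis: (h + p, k).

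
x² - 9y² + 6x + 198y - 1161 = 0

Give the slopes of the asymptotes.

Group the x- and y-terms: (x² + 6x) -9(y² - 22y) = 1161
Complete the square: (x + 3)² -9(y - 11)² = 1161 + 9 - 1089 = 81
Dividing both sides by 81: (x + 3)²/81 - (y - 11)²/9 = 1
Hyperbola, center (-3, 11), transverse axis horizontal; a² = 81, b² = 9.
For a horizontal hyperbola the asymptotes have slope ±b/a.
Here that is ±3/9 = ±1/3.

1/3 and -1/3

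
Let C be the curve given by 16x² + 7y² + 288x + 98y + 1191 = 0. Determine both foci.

(-9, -13) and (-9, -1)

Rearranging, 16(x² + 18x) + 7(y² + 14y) = -1191.
16(x + 9)² + 7(y + 7)² = -1191 + 1296 + 343 = 448
Divide by 448: (x + 9)²/28 + (y + 7)²/64 = 1
Ellipse, center (-9, -7), major axis vertical; a² = 64, b² = 28.
c² = a² - b² = 64 - 28 = 36, so c = 6.
Foci lie on the vertical axis through the center: (h, k ± c).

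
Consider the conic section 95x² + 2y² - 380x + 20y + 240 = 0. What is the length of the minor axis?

2√2

Group the x- and y-terms: 95(x² - 4x) + 2(y² + 10y) = -240
Complete the square in x and y: 95(x - 2)² + 2(y + 5)² = -240 + 380 + 50 = 190
Divide by 190: (x - 2)²/2 + (y + 5)²/95 = 1
Ellipse, center (2, -5), major axis vertical; a² = 95, b² = 2.
b² = 2 so b = √2; the minor axis has length 2b = 2√2.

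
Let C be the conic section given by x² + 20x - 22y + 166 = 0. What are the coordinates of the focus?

(-10, 17/2)

Only x is squared. Complete the square in x: (x + 10)² = 22(y - 3).
Vertex (-10, 3); 4p = 22 so p = 11/2. Opens up.
Focus is p units from the vertex along the axis: (h, k + p).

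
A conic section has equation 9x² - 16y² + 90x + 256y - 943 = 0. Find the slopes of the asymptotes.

3/4 and -3/4

9(x² + 10x) -16(y² - 16y) = 943
Completing the square gives 9(x + 5)² -16(y - 8)² = 943 + 225 - 1024 = 144.
Divide through by 144 to get (x + 5)²/16 - (y - 8)²/9 = 1.
Hyperbola, center (-5, 8), transverse axis horizontal; a² = 16, b² = 9.
For a horizontal hyperbola the asymptotes have slope ±b/a.
Here that is ±3/4.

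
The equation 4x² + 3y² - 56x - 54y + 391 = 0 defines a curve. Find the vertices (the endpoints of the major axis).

Rearranging, 4(x² - 14x) + 3(y² - 18y) = -391.
Complete the square: 4(x - 7)² + 3(y - 9)² = -391 + 196 + 243 = 48
Divide through by 48 to get (x - 7)²/12 + (y - 9)²/16 = 1.
Ellipse, center (7, 9), major axis vertical; a² = 16, b² = 12.
a = 4. Vertices at (h, k ± a).

(7, 5) and (7, 13)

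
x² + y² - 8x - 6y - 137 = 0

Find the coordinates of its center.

Rearranging, (x² - 8x) + (y² - 6y) = 137.
Completing the square gives (x - 4)² + (y - 3)² = 137 + 16 + 9 = 162.
So (x - 4)² + (y - 3)² = 162.
Circle centered at (4, 3) with r² = 162.

(4, 3)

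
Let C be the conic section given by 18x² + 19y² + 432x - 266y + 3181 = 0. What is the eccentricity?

e = √19/19

Group: 18(x² + 24x) + 19(y² - 14y) = -3181
Complete the square in x and y: 18(x + 12)² + 19(y - 7)² = -3181 + 2592 + 931 = 342
Divide through by 342 to get (x + 12)²/19 + (y - 7)²/18 = 1.
Ellipse, center (-12, 7), major axis horizontal; a² = 19, b² = 18.
c² = a² - b² = 1, so c = 1.
e = c/a = 1/√19 = √19/19.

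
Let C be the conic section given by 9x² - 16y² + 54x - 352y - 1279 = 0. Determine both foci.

(-3, -21) and (-3, -1)

Collect terms: 9(x² + 6x) -16(y² + 22y) = 1279
Complete the square in x and y: 9(x + 3)² -16(y + 11)² = 1279 + 81 - 1936 = -576
Dividing both sides by -576: (y + 11)²/36 - (x + 3)²/64 = 1
Hyperbola, center (-3, -11), transverse axis vertical; a² = 36, b² = 64.
c² = a² + b² = 36 + 64 = 100, so c = 10.
Foci lie on the vertical axis through the center: (h, k ± c).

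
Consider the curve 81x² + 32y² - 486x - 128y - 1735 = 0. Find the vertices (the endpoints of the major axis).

Group the x- and y-terms: 81(x² - 6x) + 32(y² - 4y) = 1735
81(x - 3)² + 32(y - 2)² = 1735 + 729 + 128 = 2592
Divide through by 2592 to get (x - 3)²/32 + (y - 2)²/81 = 1.
Ellipse, center (3, 2), major axis vertical; a² = 81, b² = 32.
a = 9. Vertices at (h, k ± a).

(3, -7) and (3, 11)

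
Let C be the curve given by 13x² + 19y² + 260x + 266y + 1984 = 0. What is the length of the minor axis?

Group the x- and y-terms: 13(x² + 20x) + 19(y² + 14y) = -1984
13(x + 10)² + 19(y + 7)² = -1984 + 1300 + 931 = 247
Dividing both sides by 247: (x + 10)²/19 + (y + 7)²/13 = 1
Ellipse, center (-10, -7), major axis horizontal; a² = 19, b² = 13.
b² = 13 so b = √13; the minor axis has length 2b = 2√13.

2√13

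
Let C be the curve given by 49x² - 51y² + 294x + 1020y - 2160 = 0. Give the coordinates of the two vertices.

Group the x- and y-terms: 49(x² + 6x) -51(y² - 20y) = 2160
Completing the square gives 49(x + 3)² -51(y - 10)² = 2160 + 441 - 5100 = -2499.
Divide by -2499: (y - 10)²/49 - (x + 3)²/51 = 1
Hyperbola, center (-3, 10), transverse axis vertical; a² = 49, b² = 51.
a = 7. Vertices at (h, k ± a).

(-3, 3) and (-3, 17)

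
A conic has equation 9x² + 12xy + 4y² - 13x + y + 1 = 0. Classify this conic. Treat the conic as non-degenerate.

parabola

A = 9, B = 12, C = 4.
Discriminant B² − 4AC = 12² − 4·9·4 = 0.
B² − 4AC = 0 ⇒ parabola.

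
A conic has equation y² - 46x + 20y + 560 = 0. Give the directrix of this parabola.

x = -3/2

Only y is squared. Complete the square in y: (y + 10)² = 46(x - 10).
Vertex (10, -10); 4p = 46 so p = 23/2. Opens right.
Directrix is the vertical line x = h − p = 10 − (23/2) = -3/2.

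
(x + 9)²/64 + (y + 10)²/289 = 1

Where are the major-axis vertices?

Center (-9, -10). The larger denominator 289 sits under the y-term, so the major axis is vertical; a² = 289, b² = 64.
a = 17. Vertices at (h, k ± a).

(-9, -27) and (-9, 7)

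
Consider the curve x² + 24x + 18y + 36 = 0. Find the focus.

Only x is squared. Complete the square in x: (x + 12)² = -18(y - 6).
Vertex (-12, 6); 4p = -18 so p = -9/2. Opens down.
Focus is p units from the vertex along the axis: (h, k + p).

(-12, 3/2)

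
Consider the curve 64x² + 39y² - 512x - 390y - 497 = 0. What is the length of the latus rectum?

39/4

Group the x- and y-terms: 64(x² - 8x) + 39(y² - 10y) = 497
Completing the square gives 64(x - 4)² + 39(y - 5)² = 497 + 1024 + 975 = 2496.
Dividing both sides by 2496: (x - 4)²/39 + (y - 5)²/64 = 1
Ellipse, center (4, 5), major axis vertical; a² = 64, b² = 39.
Latus rectum length = 2b²/a = 2·39/8 = 39/4.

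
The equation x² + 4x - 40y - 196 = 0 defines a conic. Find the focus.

Only x is squared. Complete the square in x: (x + 2)² = 40(y + 5).
Vertex (-2, -5); 4p = 40 so p = 10. Opens up.
Focus is p units from the vertex along the axis: (h, k + p).

(-2, 5)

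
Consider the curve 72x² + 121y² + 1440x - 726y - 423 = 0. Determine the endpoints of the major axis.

Rearranging, 72(x² + 20x) + 121(y² - 6y) = 423.
72(x + 10)² + 121(y - 3)² = 423 + 7200 + 1089 = 8712
Divide by 8712: (x + 10)²/121 + (y - 3)²/72 = 1
Ellipse, center (-10, 3), major axis horizontal; a² = 121, b² = 72.
a = 11. Vertices at (h ± a, k).

(-21, 3) and (1, 3)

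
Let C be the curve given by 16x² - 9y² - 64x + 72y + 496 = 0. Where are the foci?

Group: 16(x² - 4x) -9(y² - 8y) = -496
Complete the square in x and y: 16(x - 2)² -9(y - 4)² = -496 + 64 - 144 = -576
Dividing both sides by -576: (y - 4)²/64 - (x - 2)²/36 = 1
Hyperbola, center (2, 4), transverse axis vertical; a² = 64, b² = 36.
c² = a² + b² = 64 + 36 = 100, so c = 10.
Foci lie on the vertical axis through the center: (h, k ± c).

(2, -6) and (2, 14)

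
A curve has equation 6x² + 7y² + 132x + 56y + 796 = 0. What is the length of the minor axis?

2√6

Group the x- and y-terms: 6(x² + 22x) + 7(y² + 8y) = -796
Complete the square in x and y: 6(x + 11)² + 7(y + 4)² = -796 + 726 + 112 = 42
Dividing both sides by 42: (x + 11)²/7 + (y + 4)²/6 = 1
Ellipse, center (-11, -4), major axis horizontal; a² = 7, b² = 6.
b² = 6 so b = √6; the minor axis has length 2b = 2√6.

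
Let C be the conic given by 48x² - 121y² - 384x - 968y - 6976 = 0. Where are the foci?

48(x² - 8x) -121(y² + 8y) = 6976
Completing the square gives 48(x - 4)² -121(y + 4)² = 6976 + 768 - 1936 = 5808.
Divide through by 5808 to get (x - 4)²/121 - (y + 4)²/48 = 1.
Hyperbola, center (4, -4), transverse axis horizontal; a² = 121, b² = 48.
c² = a² + b² = 121 + 48 = 169, so c = 13.
Foci lie on the horizontal axis through the center: (h ± c, k).

(-9, -4) and (17, -4)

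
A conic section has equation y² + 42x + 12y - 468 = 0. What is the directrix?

x = 45/2

Only y is squared. Complete the square in y: (y + 6)² = -42(x - 12).
Vertex (12, -6); 4p = -42 so p = -21/2. Opens left.
Directrix is the vertical line x = h − p = 12 − (-21/2) = 45/2.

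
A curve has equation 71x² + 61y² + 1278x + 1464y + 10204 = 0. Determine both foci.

Group the x- and y-terms: 71(x² + 18x) + 61(y² + 24y) = -10204
Complete the square in x and y: 71(x + 9)² + 61(y + 12)² = -10204 + 5751 + 8784 = 4331
Dividing both sides by 4331: (x + 9)²/61 + (y + 12)²/71 = 1
Ellipse, center (-9, -12), major axis vertical; a² = 71, b² = 61.
c² = a² - b² = 71 - 61 = 10, so c = √10.
Foci lie on the vertical axis through the center: (h, k ± c).

(-9, -12 - √10) and (-9, -12 + √10)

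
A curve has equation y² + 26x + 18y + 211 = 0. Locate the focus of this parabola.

Only y is squared. Complete the square in y: (y + 9)² = -26(x + 5).
Vertex (-5, -9); 4p = -26 so p = -13/2. Opens left.
Focus is p units from the vertex along the axis: (h + p, k).

(-23/2, -9)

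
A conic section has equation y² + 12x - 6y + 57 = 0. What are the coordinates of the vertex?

Only y is squared. Complete the square in y: (y - 3)² = -12(x + 4).
Vertex (-4, 3); 4p = -12 so p = -3. Opens left.

(-4, 3)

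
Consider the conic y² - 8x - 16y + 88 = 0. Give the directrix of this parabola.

Only y is squared. Complete the square in y: (y - 8)² = 8(x - 3).
Vertex (3, 8); 4p = 8 so p = 2. Opens right.
Directrix is the vertical line x = h − p = 3 − (2) = 1.

x = 1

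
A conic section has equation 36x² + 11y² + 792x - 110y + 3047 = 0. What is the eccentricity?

Rearranging, 36(x² + 22x) + 11(y² - 10y) = -3047.
Completing the square gives 36(x + 11)² + 11(y - 5)² = -3047 + 4356 + 275 = 1584.
Divide through by 1584 to get (x + 11)²/44 + (y - 5)²/144 = 1.
Ellipse, center (-11, 5), major axis vertical; a² = 144, b² = 44.
c² = a² - b² = 100, so c = 10.
e = c/a = 10/12 = 5/6.

e = 5/6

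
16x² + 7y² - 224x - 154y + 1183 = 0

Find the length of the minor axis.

4√7

Group the x- and y-terms: 16(x² - 14x) + 7(y² - 22y) = -1183
16(x - 7)² + 7(y - 11)² = -1183 + 784 + 847 = 448
Divide by 448: (x - 7)²/28 + (y - 11)²/64 = 1
Ellipse, center (7, 11), major axis vertical; a² = 64, b² = 28.
b² = 28 so b = 2√7; the minor axis has length 2b = 4√7.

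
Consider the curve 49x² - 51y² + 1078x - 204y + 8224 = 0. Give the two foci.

(-11, -12) and (-11, 8)

Group: 49(x² + 22x) -51(y² + 4y) = -8224
Completing the square gives 49(x + 11)² -51(y + 2)² = -8224 + 5929 - 204 = -2499.
Divide through by -2499 to get (y + 2)²/49 - (x + 11)²/51 = 1.
Hyperbola, center (-11, -2), transverse axis vertical; a² = 49, b² = 51.
c² = a² + b² = 49 + 51 = 100, so c = 10.
Foci lie on the vertical axis through the center: (h, k ± c).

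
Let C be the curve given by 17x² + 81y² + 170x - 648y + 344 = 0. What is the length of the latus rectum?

34/9

Collect terms: 17(x² + 10x) + 81(y² - 8y) = -344
Complete the square in x and y: 17(x + 5)² + 81(y - 4)² = -344 + 425 + 1296 = 1377
Divide through by 1377 to get (x + 5)²/81 + (y - 4)²/17 = 1.
Ellipse, center (-5, 4), major axis horizontal; a² = 81, b² = 17.
Latus rectum length = 2b²/a = 2·17/9 = 34/9.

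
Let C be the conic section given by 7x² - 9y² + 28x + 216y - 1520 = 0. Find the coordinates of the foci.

(-10, 12) and (6, 12)

Group the x- and y-terms: 7(x² + 4x) -9(y² - 24y) = 1520
7(x + 2)² -9(y - 12)² = 1520 + 28 - 1296 = 252
Divide by 252: (x + 2)²/36 - (y - 12)²/28 = 1
Hyperbola, center (-2, 12), transverse axis horizontal; a² = 36, b² = 28.
c² = a² + b² = 36 + 28 = 64, so c = 8.
Foci lie on the horizontal axis through the center: (h ± c, k).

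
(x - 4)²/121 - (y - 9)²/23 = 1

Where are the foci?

(-8, 9) and (16, 9)

Center (4, 9). The positive term is the x-term, so the transverse axis is horizontal; a² = 121, b² = 23.
c² = a² + b² = 121 + 23 = 144, so c = 12.
Foci lie on the horizontal axis through the center: (h ± c, k).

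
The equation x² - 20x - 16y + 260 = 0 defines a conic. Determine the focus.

(10, 14)

Only x is squared. Complete the square in x: (x - 10)² = 16(y - 10).
Vertex (10, 10); 4p = 16 so p = 4. Opens up.
Focus is p units from the vertex along the axis: (h, k + p).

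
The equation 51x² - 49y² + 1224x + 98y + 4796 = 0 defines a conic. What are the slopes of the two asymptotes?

Group the x- and y-terms: 51(x² + 24x) -49(y² - 2y) = -4796
Complete the square: 51(x + 12)² -49(y - 1)² = -4796 + 7344 - 49 = 2499
Divide through by 2499 to get (x + 12)²/49 - (y - 1)²/51 = 1.
Hyperbola, center (-12, 1), transverse axis horizontal; a² = 49, b² = 51.
For a horizontal hyperbola the asymptotes have slope ±b/a.
Here that is ±√51/7.

√51/7 and -√51/7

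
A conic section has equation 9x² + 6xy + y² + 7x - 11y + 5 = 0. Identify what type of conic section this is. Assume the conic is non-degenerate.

parabola

A = 9, B = 6, C = 1.
Discriminant B² − 4AC = 6² − 4·9·1 = 0.
B² − 4AC = 0 ⇒ parabola.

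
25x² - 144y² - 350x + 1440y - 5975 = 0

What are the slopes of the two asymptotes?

Group: 25(x² - 14x) -144(y² - 10y) = 5975
25(x - 7)² -144(y - 5)² = 5975 + 1225 - 3600 = 3600
Divide by 3600: (x - 7)²/144 - (y - 5)²/25 = 1
Hyperbola, center (7, 5), transverse axis horizontal; a² = 144, b² = 25.
For a horizontal hyperbola the asymptotes have slope ±b/a.
Here that is ±5/12.

5/12 and -5/12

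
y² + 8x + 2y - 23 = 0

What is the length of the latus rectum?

Only y is squared. Complete the square in y: (y + 1)² = -8(x - 3).
Vertex (3, -1); 4p = -8 so p = -2. Opens left.
Latus rectum length = |4p| = 8.

8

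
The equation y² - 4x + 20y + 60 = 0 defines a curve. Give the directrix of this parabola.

Only y is squared. Complete the square in y: (y + 10)² = 4(x + 10).
Vertex (-10, -10); 4p = 4 so p = 1. Opens right.
Directrix is the vertical line x = h − p = -10 − (1) = -11.

x = -11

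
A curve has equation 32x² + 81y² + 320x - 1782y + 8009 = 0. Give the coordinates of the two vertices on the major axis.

Rearranging, 32(x² + 10x) + 81(y² - 22y) = -8009.
Complete the square: 32(x + 5)² + 81(y - 11)² = -8009 + 800 + 9801 = 2592
Divide by 2592: (x + 5)²/81 + (y - 11)²/32 = 1
Ellipse, center (-5, 11), major axis horizontal; a² = 81, b² = 32.
a = 9. Vertices at (h ± a, k).

(-14, 11) and (4, 11)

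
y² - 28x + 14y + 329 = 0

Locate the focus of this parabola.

Only y is squared. Complete the square in y: (y + 7)² = 28(x - 10).
Vertex (10, -7); 4p = 28 so p = 7. Opens right.
Focus is p units from the vertex along the axis: (h + p, k).

(17, -7)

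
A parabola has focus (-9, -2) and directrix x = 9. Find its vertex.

The vertex is the midpoint between the focus and the directrix along the axis of symmetry.
Axis is horizontal (directrix is vertical). Vertex x-coordinate = (-9 + 9)/2 = 0; y-coordinate = -2.

(0, -2)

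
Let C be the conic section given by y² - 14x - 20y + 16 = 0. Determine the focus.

(-5/2, 10)

Only y is squared. Complete the square in y: (y - 10)² = 14(x + 6).
Vertex (-6, 10); 4p = 14 so p = 7/2. Opens right.
Focus is p units from the vertex along the axis: (h + p, k).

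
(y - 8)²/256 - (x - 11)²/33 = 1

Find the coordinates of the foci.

(11, -9) and (11, 25)

Center (11, 8). The positive term is the y-term, so the transverse axis is vertical; a² = 256, b² = 33.
c² = a² + b² = 256 + 33 = 289, so c = 17.
Foci lie on the vertical axis through the center: (h, k ± c).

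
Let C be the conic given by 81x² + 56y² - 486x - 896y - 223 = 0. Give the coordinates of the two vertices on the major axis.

Group the x- and y-terms: 81(x² - 6x) + 56(y² - 16y) = 223
Complete the square: 81(x - 3)² + 56(y - 8)² = 223 + 729 + 3584 = 4536
Divide through by 4536 to get (x - 3)²/56 + (y - 8)²/81 = 1.
Ellipse, center (3, 8), major axis vertical; a² = 81, b² = 56.
a = 9. Vertices at (h, k ± a).

(3, -1) and (3, 17)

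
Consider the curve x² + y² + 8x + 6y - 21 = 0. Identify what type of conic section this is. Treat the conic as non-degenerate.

No xy term. Coefficients of x² and y² are A = 1, C = 1.
A = C (same sign) ⇒ circle.

circle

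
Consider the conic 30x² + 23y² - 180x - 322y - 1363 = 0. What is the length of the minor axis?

Group the x- and y-terms: 30(x² - 6x) + 23(y² - 14y) = 1363
Complete the square: 30(x - 3)² + 23(y - 7)² = 1363 + 270 + 1127 = 2760
Dividing both sides by 2760: (x - 3)²/92 + (y - 7)²/120 = 1
Ellipse, center (3, 7), major axis vertical; a² = 120, b² = 92.
b² = 92 so b = 2√23; the minor axis has length 2b = 4√23.

4√23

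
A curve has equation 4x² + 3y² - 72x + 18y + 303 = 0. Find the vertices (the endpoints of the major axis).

Group the x- and y-terms: 4(x² - 18x) + 3(y² + 6y) = -303
Complete the square: 4(x - 9)² + 3(y + 3)² = -303 + 324 + 27 = 48
Divide by 48: (x - 9)²/12 + (y + 3)²/16 = 1
Ellipse, center (9, -3), major axis vertical; a² = 16, b² = 12.
a = 4. Vertices at (h, k ± a).

(9, -7) and (9, 1)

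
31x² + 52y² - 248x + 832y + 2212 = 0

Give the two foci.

Rearranging, 31(x² - 8x) + 52(y² + 16y) = -2212.
Complete the square: 31(x - 4)² + 52(y + 8)² = -2212 + 496 + 3328 = 1612
Divide by 1612: (x - 4)²/52 + (y + 8)²/31 = 1
Ellipse, center (4, -8), major axis horizontal; a² = 52, b² = 31.
c² = a² - b² = 52 - 31 = 21, so c = √21.
Foci lie on the horizontal axis through the center: (h ± c, k).

(4 - √21, -8) and (4 + √21, -8)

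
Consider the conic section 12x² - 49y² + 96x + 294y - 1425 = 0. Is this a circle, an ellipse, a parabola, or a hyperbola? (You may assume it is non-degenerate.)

hyperbola

No xy term. Coefficients of x² and y² are A = 12, C = -49.
A and C have opposite signs ⇒ hyperbola.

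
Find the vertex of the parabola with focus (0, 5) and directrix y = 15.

(0, 10)

The vertex is the midpoint between the focus and the directrix along the axis of symmetry.
Axis is vertical (directrix is horizontal). Vertex y-coordinate = (5 + 15)/2 = 10; x-coordinate = 0.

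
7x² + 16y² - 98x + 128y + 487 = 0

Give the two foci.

(4, -4) and (10, -4)

Collect terms: 7(x² - 14x) + 16(y² + 8y) = -487
Complete the square: 7(x - 7)² + 16(y + 4)² = -487 + 343 + 256 = 112
Dividing both sides by 112: (x - 7)²/16 + (y + 4)²/7 = 1
Ellipse, center (7, -4), major axis horizontal; a² = 16, b² = 7.
c² = a² - b² = 16 - 7 = 9, so c = 3.
Foci lie on the horizontal axis through the center: (h ± c, k).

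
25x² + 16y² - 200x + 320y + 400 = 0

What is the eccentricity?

Collect terms: 25(x² - 8x) + 16(y² + 20y) = -400
Complete the square in x and y: 25(x - 4)² + 16(y + 10)² = -400 + 400 + 1600 = 1600
Divide by 1600: (x - 4)²/64 + (y + 10)²/100 = 1
Ellipse, center (4, -10), major axis vertical; a² = 100, b² = 64.
c² = a² - b² = 36, so c = 6.
e = c/a = 6/10 = 3/5.

e = 3/5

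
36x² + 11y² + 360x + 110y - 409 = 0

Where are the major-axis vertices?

Collect terms: 36(x² + 10x) + 11(y² + 10y) = 409
Completing the square gives 36(x + 5)² + 11(y + 5)² = 409 + 900 + 275 = 1584.
Dividing both sides by 1584: (x + 5)²/44 + (y + 5)²/144 = 1
Ellipse, center (-5, -5), major axis vertical; a² = 144, b² = 44.
a = 12. Vertices at (h, k ± a).

(-5, -17) and (-5, 7)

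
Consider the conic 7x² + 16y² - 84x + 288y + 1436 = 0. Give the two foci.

(3, -9) and (9, -9)

Rearranging, 7(x² - 12x) + 16(y² + 18y) = -1436.
Complete the square: 7(x - 6)² + 16(y + 9)² = -1436 + 252 + 1296 = 112
Divide through by 112 to get (x - 6)²/16 + (y + 9)²/7 = 1.
Ellipse, center (6, -9), major axis horizontal; a² = 16, b² = 7.
c² = a² - b² = 16 - 7 = 9, so c = 3.
Foci lie on the horizontal axis through the center: (h ± c, k).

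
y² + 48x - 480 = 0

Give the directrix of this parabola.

Only y is squared. Complete the square in y: y² = -48(x - 10).
Vertex (10, 0); 4p = -48 so p = -12. Opens left.
Directrix is the vertical line x = h − p = 10 − (-12) = 22.

x = 22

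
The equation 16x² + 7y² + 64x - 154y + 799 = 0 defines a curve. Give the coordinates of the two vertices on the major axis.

Collect terms: 16(x² + 4x) + 7(y² - 22y) = -799
Complete the square in x and y: 16(x + 2)² + 7(y - 11)² = -799 + 64 + 847 = 112
Divide by 112: (x + 2)²/7 + (y - 11)²/16 = 1
Ellipse, center (-2, 11), major axis vertical; a² = 16, b² = 7.
a = 4. Vertices at (h, k ± a).

(-2, 7) and (-2, 15)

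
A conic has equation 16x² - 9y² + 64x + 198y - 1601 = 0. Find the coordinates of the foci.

(-12, 11) and (8, 11)

16(x² + 4x) -9(y² - 22y) = 1601
Complete the square in x and y: 16(x + 2)² -9(y - 11)² = 1601 + 64 - 1089 = 576
Dividing both sides by 576: (x + 2)²/36 - (y - 11)²/64 = 1
Hyperbola, center (-2, 11), transverse axis horizontal; a² = 36, b² = 64.
c² = a² + b² = 36 + 64 = 100, so c = 10.
Foci lie on the horizontal axis through the center: (h ± c, k).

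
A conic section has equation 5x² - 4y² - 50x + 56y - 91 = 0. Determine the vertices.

Group: 5(x² - 10x) -4(y² - 14y) = 91
5(x - 5)² -4(y - 7)² = 91 + 125 - 196 = 20
Dividing both sides by 20: (x - 5)²/4 - (y - 7)²/5 = 1
Hyperbola, center (5, 7), transverse axis horizontal; a² = 4, b² = 5.
a = 2. Vertices at (h ± a, k).

(3, 7) and (7, 7)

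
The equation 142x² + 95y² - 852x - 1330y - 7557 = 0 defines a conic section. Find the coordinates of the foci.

Rearranging, 142(x² - 6x) + 95(y² - 14y) = 7557.
Completing the square gives 142(x - 3)² + 95(y - 7)² = 7557 + 1278 + 4655 = 13490.
Divide through by 13490 to get (x - 3)²/95 + (y - 7)²/142 = 1.
Ellipse, center (3, 7), major axis vertical; a² = 142, b² = 95.
c² = a² - b² = 142 - 95 = 47, so c = √47.
Foci lie on the vertical axis through the center: (h, k ± c).

(3, 7 - √47) and (3, 7 + √47)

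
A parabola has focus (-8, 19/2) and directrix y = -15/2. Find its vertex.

The vertex is the midpoint between the focus and the directrix along the axis of symmetry.
Axis is vertical (directrix is horizontal). Vertex y-coordinate = (19/2 + (-15/2))/2 = 1; x-coordinate = -8.

(-8, 1)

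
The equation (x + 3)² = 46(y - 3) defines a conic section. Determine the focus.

(-3, 29/2)

Vertex (-3, 3); 4p = 46 so p = 23/2. Opens up.
Focus is p units from the vertex along the axis: (h, k + p).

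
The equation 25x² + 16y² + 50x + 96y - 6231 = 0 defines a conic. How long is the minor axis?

32

Group: 25(x² + 2x) + 16(y² + 6y) = 6231
Complete the square in x and y: 25(x + 1)² + 16(y + 3)² = 6231 + 25 + 144 = 6400
Divide through by 6400 to get (x + 1)²/256 + (y + 3)²/400 = 1.
Ellipse, center (-1, -3), major axis vertical; a² = 400, b² = 256.
b² = 256 so b = 16; the minor axis has length 2b = 32.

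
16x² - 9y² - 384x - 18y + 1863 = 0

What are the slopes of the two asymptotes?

Collect terms: 16(x² - 24x) -9(y² + 2y) = -1863
Complete the square: 16(x - 12)² -9(y + 1)² = -1863 + 2304 - 9 = 432
Dividing both sides by 432: (x - 12)²/27 - (y + 1)²/48 = 1
Hyperbola, center (12, -1), transverse axis horizontal; a² = 27, b² = 48.
For a horizontal hyperbola the asymptotes have slope ±b/a.
Here that is ±4√3/3√3 = ±4/3.

4/3 and -4/3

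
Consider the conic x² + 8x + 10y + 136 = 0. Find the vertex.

Only x is squared. Complete the square in x: (x + 4)² = -10(y + 12).
Vertex (-4, -12); 4p = -10 so p = -5/2. Opens down.

(-4, -12)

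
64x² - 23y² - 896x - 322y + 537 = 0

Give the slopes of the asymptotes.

Collect terms: 64(x² - 14x) -23(y² + 14y) = -537
Complete the square: 64(x - 7)² -23(y + 7)² = -537 + 3136 - 1127 = 1472
Divide by 1472: (x - 7)²/23 - (y + 7)²/64 = 1
Hyperbola, center (7, -7), transverse axis horizontal; a² = 23, b² = 64.
For a horizontal hyperbola the asymptotes have slope ±b/a.
Here that is ±8/√23 = ±8√23/23.

8√23/23 and -8√23/23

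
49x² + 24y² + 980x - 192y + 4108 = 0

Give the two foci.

(-10, -1) and (-10, 9)

Group: 49(x² + 20x) + 24(y² - 8y) = -4108
Complete the square in x and y: 49(x + 10)² + 24(y - 4)² = -4108 + 4900 + 384 = 1176
Divide through by 1176 to get (x + 10)²/24 + (y - 4)²/49 = 1.
Ellipse, center (-10, 4), major axis vertical; a² = 49, b² = 24.
c² = a² - b² = 49 - 24 = 25, so c = 5.
Foci lie on the vertical axis through the center: (h, k ± c).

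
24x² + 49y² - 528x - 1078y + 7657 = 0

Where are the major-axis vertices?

(4, 11) and (18, 11)

Group: 24(x² - 22x) + 49(y² - 22y) = -7657
Complete the square in x and y: 24(x - 11)² + 49(y - 11)² = -7657 + 2904 + 5929 = 1176
Divide through by 1176 to get (x - 11)²/49 + (y - 11)²/24 = 1.
Ellipse, center (11, 11), major axis horizontal; a² = 49, b² = 24.
a = 7. Vertices at (h ± a, k).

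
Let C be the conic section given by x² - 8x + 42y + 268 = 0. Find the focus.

(4, -33/2)

Only x is squared. Complete the square in x: (x - 4)² = -42(y + 6).
Vertex (4, -6); 4p = -42 so p = -21/2. Opens down.
Focus is p units from the vertex along the axis: (h, k + p).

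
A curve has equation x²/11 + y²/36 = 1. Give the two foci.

Center (0, 0). The larger denominator 36 sits under the y-term, so the major axis is vertical; a² = 36, b² = 11.
c² = a² - b² = 36 - 11 = 25, so c = 5.
Foci lie on the vertical axis through the center: (h, k ± c).

(0, -5) and (0, 5)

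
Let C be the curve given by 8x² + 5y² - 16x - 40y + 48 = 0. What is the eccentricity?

e = √6/4

Group the x- and y-terms: 8(x² - 2x) + 5(y² - 8y) = -48
Complete the square in x and y: 8(x - 1)² + 5(y - 4)² = -48 + 8 + 80 = 40
Divide by 40: (x - 1)²/5 + (y - 4)²/8 = 1
Ellipse, center (1, 4), major axis vertical; a² = 8, b² = 5.
c² = a² - b² = 3, so c = √3.
e = c/a = √3/2√2 = √6/4.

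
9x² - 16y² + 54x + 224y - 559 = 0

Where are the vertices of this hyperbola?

(-3, 4) and (-3, 10)

9(x² + 6x) -16(y² - 14y) = 559
9(x + 3)² -16(y - 7)² = 559 + 81 - 784 = -144
Dividing both sides by -144: (y - 7)²/9 - (x + 3)²/16 = 1
Hyperbola, center (-3, 7), transverse axis vertical; a² = 9, b² = 16.
a = 3. Vertices at (h, k ± a).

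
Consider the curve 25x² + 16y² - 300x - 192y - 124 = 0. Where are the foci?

Group: 25(x² - 12x) + 16(y² - 12y) = 124
25(x - 6)² + 16(y - 6)² = 124 + 900 + 576 = 1600
Divide through by 1600 to get (x - 6)²/64 + (y - 6)²/100 = 1.
Ellipse, center (6, 6), major axis vertical; a² = 100, b² = 64.
c² = a² - b² = 100 - 64 = 36, so c = 6.
Foci lie on the vertical axis through the center: (h, k ± c).

(6, 0) and (6, 12)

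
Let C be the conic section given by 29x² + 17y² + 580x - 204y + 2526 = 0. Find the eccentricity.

e = 2√87/29

Collect terms: 29(x² + 20x) + 17(y² - 12y) = -2526
Complete the square: 29(x + 10)² + 17(y - 6)² = -2526 + 2900 + 612 = 986
Divide by 986: (x + 10)²/34 + (y - 6)²/58 = 1
Ellipse, center (-10, 6), major axis vertical; a² = 58, b² = 34.
c² = a² - b² = 24, so c = 2√6.
e = c/a = 2√6/√58 = 2√87/29.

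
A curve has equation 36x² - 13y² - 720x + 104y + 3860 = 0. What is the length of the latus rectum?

Collect terms: 36(x² - 20x) -13(y² - 8y) = -3860
Complete the square in x and y: 36(x - 10)² -13(y - 4)² = -3860 + 3600 - 208 = -468
Divide through by -468 to get (y - 4)²/36 - (x - 10)²/13 = 1.
Hyperbola, center (10, 4), transverse axis vertical; a² = 36, b² = 13.
Latus rectum length = 2b²/a = 2·13/6 = 13/3.

13/3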